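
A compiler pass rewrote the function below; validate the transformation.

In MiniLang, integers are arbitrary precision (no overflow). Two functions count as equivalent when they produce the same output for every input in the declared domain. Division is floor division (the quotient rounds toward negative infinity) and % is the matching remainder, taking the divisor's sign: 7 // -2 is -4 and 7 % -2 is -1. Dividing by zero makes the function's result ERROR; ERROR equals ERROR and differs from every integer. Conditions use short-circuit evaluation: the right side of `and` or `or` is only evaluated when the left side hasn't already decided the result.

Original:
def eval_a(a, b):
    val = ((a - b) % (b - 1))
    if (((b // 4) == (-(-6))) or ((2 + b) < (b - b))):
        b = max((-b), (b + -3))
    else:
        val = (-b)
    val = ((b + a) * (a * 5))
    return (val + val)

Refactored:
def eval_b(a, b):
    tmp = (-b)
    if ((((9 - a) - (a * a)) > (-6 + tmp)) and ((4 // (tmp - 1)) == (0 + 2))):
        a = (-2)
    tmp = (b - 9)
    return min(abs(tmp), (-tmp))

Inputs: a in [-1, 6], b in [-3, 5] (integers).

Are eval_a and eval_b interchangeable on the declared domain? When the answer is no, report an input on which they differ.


Run the pair on a=-1, b=-3.
eval_a: val becomes -2; next (((b // 4) == (-(-6))) or ((2 + b) < (b - b))) evaluates to true; next b becomes 3; next val becomes -10; next final value -20
eval_b: tmp becomes 3; next ((((9 - a) - (a * a)) > (-6 + tmp)) and ((4 // (tmp - 1)) == (0 + 2))) evaluates to true; next a becomes -2; next tmp becomes -12; next final value 12
-20 and 12 differ, so these are not the same function on this domain.
verdict: not equivalent; witness: a=-1, b=-3


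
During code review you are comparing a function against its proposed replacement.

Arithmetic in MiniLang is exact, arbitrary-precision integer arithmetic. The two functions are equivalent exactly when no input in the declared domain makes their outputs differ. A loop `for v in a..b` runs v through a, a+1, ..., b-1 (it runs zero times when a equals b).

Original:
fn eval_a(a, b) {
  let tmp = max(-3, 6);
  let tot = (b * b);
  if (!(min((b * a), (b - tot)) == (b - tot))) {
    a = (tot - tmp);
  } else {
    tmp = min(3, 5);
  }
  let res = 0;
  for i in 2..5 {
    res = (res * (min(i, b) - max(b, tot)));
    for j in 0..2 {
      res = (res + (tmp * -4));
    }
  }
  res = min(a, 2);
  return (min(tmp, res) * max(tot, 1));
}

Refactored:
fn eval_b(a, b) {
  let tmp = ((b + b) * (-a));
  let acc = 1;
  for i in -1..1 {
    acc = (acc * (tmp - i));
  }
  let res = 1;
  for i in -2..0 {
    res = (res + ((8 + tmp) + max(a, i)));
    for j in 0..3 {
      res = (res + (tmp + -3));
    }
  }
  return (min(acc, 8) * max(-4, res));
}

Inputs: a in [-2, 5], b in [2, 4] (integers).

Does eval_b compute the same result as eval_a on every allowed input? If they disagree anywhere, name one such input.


The rewrite breaks on a=-2, b=2, where the results are -8 and 480.
eval_a: tmp becomes 6; next tot becomes 4; next (!(min((b * a), (b - tot)) == (b - tot))) evaluates to true; next a becomes -2; next res becomes 0; next at i=2:; next res becomes 0; next at j=0:; next res becomes -24; next at j=1:; next res becomes -48; next at i=3:; next res becomes 96; next at j=0:; next res becomes 72; next at j=1:; next res becomes 48; next at i=4:; next res becomes -96; next at j=0:; next res becomes -120; next at j=1:; next res becomes -144; next res becomes -2; next final value -8
eval_b: tmp becomes 8; next acc becomes 1; next at i=-1:; next acc becomes 9; next at i=0:; next acc becomes 72; next res becomes 1; next at i=-2:; next res becomes 15; next at j=0:; next res becomes 20; next at j=1:; next res becomes 25; next at j=2:; next res becomes 30; next at i=-1:; next res becomes 45; next at j=0:; next res becomes 50; next at j=1:; next res becomes 55; next at j=2:; next res becomes 60; next final value 480
verdict: not equivalent; witness: a=-2, b=2


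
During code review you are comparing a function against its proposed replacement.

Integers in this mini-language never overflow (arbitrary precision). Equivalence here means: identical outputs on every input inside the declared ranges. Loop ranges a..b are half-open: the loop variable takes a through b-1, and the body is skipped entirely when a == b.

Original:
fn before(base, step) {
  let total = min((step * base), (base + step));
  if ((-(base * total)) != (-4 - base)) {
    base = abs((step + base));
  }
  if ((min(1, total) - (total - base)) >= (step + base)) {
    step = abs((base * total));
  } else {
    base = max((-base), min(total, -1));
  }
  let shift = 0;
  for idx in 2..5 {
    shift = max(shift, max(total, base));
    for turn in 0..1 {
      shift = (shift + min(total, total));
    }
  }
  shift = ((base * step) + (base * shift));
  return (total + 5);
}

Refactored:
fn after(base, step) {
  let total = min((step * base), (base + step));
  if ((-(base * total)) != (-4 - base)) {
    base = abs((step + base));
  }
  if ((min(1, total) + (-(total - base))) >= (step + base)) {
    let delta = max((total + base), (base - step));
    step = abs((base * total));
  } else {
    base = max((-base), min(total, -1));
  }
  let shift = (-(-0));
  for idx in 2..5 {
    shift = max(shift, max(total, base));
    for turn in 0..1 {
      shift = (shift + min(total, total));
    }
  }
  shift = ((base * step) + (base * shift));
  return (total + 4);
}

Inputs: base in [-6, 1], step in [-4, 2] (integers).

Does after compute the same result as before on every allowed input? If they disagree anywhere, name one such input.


base=-6, step=-4 yields -5 from before but -6 from after.
verdict: not equivalent; witness: base=-6, step=-4


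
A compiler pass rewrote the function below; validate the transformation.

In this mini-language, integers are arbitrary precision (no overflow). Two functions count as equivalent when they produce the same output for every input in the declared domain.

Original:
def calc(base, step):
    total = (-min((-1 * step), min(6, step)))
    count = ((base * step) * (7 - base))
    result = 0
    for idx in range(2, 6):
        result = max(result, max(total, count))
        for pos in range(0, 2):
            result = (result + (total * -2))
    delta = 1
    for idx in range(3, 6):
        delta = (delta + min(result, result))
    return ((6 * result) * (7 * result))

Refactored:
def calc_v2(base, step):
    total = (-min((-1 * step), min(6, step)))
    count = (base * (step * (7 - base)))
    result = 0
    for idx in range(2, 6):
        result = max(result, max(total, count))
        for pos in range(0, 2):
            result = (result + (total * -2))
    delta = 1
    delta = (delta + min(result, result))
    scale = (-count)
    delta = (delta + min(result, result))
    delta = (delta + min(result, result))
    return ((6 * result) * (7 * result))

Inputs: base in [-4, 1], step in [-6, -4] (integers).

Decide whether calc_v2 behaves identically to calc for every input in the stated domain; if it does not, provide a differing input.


Behavior is preserved: although statement counts differ, and loop structure differs, and local variable names differ, and arithmetic usage differs, and min/max/abs usage differs, the outputs never diverge.
Tracing base=-3, step=-6: calc: total = 6; count = 180; result = 0; [idx=2]; result = 180; [pos=0]; result = 168; [pos=1]; result = 156; [idx=3]; result = 180; [pos=0]; result = 168; [pos=1]; result = 156; [idx=4]; result = 180; [pos=0]; result = 168; [pos=1]; result = 156; [idx=5]; result = 180; [pos=0]; result = 168; [pos=1]; result = 156; delta = 1; [idx=3]; delta = 157; [idx=4]; delta = 313; [idx=5]; delta = 469; return 1022112 | calc_v2: total = 6; count = 180; result = 0; [idx=2]; result = 180; [pos=0]; result = 168; [pos=1]; result = 156; [idx=3]; result = 180; [pos=0]; result = 168; [pos=1]; result = 156; [idx=4]; result = 180; [pos=0]; result = 168; [pos=1]; result = 156; [idx=5]; result = 180; [pos=0]; result = 168; [pos=1]; result = 156; delta = 1; delta = 157; scale = -180; delta = 313; delta = 469; return 1022112 — matching result 1022112.
Across all 18 domain points the two functions coincide.
verdict: equivalent


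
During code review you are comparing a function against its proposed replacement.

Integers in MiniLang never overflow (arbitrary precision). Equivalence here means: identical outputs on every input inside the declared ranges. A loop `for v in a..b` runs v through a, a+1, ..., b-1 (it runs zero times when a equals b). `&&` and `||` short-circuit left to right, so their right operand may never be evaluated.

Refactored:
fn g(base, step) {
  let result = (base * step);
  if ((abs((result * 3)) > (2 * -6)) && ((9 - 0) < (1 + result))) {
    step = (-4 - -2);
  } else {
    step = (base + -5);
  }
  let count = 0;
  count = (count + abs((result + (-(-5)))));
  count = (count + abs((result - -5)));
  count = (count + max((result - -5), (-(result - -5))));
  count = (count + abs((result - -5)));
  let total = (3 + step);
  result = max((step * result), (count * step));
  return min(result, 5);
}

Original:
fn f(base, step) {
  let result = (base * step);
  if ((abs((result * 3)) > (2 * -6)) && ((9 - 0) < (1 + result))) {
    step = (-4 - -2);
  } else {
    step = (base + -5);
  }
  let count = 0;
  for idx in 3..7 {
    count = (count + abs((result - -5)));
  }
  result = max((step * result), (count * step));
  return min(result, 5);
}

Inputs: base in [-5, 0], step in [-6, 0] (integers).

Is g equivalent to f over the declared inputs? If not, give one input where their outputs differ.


Side by side, the visible changes include: min/max/abs usage differs; and constant usage differs; and statement counts differ; and loop structure differs; and arithmetic usage differs; and local variable names differ.
Spot check at base=-1, step=-3 — f: result becomes 3; next ((abs((result * 3)) > (2 * -6)) && ((9 - 0) < (1 + result))) evaluates to false; next step becomes -6; next count becomes 0; next at idx=3:; next count becomes 8; next at idx=4:; next count becomes 16; next at idx=5:; next count becomes 24; next at idx=6:; next count becomes 32; next result becomes -18; next final value -18. g: result becomes 3; next ((abs((result * 3)) > (2 * -6)) && ((9 - 0) < (1 + result))) evaluates to false; next step becomes -6; next count becomes 0; next count becomes 8; next count becomes 16; next count becomes 24; next count becomes 32; next total becomes -3; next result becomes -18; next final value -18. Both give -18.
An exhaustive pass over the 42 declared inputs shows identical outputs.
verdict: equivalent


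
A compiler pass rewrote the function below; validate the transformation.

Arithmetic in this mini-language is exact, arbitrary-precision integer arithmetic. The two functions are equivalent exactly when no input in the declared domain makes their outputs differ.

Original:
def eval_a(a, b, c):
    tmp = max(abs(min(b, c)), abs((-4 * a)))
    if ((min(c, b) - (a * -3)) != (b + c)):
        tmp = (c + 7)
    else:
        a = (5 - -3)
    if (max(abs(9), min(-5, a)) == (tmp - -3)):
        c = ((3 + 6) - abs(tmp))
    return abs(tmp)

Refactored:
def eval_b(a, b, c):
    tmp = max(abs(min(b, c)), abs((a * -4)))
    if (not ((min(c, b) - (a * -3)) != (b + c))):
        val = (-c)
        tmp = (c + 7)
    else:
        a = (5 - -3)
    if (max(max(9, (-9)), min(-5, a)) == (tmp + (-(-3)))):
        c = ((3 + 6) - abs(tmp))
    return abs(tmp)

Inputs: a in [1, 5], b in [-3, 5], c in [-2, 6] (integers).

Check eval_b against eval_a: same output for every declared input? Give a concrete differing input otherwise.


There is a counterexample at a=1, b=-3, c=-2: 5 on one side, 4 on the other.
eval_a: tmp := 4 | ((min(c, b) - (a * -3)) != (b + c)): true | tmp := 5 | (max(abs(9), min(-5, a)) == (tmp - -3)): false | result 5
eval_b: tmp := 4 | (not ((min(c, b) - (a * -3)) != (b + c))): false | a := 8 | (max(max(9, (-9)), min(-5, a)) == (tmp + (-(-3)))): false | result 4
verdict: not equivalent; witness: a=1, b=-3, c=-2


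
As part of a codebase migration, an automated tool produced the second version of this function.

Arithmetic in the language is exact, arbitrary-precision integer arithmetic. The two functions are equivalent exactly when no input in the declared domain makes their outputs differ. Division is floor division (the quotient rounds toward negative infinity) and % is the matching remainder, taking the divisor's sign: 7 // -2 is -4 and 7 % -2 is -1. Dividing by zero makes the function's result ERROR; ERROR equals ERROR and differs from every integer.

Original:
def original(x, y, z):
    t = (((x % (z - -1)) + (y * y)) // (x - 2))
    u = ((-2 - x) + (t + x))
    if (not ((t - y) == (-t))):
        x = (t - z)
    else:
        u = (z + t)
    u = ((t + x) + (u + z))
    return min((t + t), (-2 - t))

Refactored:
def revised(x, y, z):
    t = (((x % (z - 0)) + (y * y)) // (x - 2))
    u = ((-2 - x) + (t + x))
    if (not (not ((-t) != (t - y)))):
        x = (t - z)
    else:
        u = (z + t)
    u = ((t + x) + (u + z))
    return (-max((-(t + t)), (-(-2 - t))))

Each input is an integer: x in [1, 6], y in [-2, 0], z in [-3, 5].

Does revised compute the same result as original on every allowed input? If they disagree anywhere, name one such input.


Run the pair on x=1, y=-2, z=-3.
original: t=-3, then u=-5, then (not ((t - y) == (-t))) is true, then x=0, then u=-11, then returns -6
revised: t=-2, then u=-4, then (not (not ((-t) != (t - y)))) is true, then x=1, then u=-8, then returns -4
-6 against -4: the behavior changed.
verdict: not equivalent; witness: x=1, y=-2, z=-3


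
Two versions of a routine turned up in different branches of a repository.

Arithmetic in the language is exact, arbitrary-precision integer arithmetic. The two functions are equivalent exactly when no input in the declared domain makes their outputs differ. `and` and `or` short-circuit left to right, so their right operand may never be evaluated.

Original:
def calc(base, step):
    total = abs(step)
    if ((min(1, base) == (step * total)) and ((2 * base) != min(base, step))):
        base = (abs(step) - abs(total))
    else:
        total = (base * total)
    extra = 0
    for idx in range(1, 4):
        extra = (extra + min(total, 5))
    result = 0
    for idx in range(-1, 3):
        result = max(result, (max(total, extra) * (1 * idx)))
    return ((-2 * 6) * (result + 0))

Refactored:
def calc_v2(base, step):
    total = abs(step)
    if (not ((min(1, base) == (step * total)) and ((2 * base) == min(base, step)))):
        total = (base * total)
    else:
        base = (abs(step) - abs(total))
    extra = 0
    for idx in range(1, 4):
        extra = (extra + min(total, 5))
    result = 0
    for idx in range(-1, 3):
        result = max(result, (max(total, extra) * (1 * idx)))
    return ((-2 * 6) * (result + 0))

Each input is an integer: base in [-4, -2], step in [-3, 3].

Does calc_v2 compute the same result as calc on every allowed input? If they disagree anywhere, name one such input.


The rewrite breaks on base=-4, step=-2, where the results are -144 and -96.
calc: total=2, then ((min(1, base) == (step * total)) and ((2 * base) != min(base, step))) is true, then base=0, then extra=0, then (idx=1), then extra=2, then (idx=2), then extra=4, then (idx=3), then extra=6, then result=0, then (idx=-1), then result=0, then (idx=0), then result=0, then (idx=1), then result=6, then (idx=2), then result=12, then returns -144
calc_v2: total=2, then (not ((min(1, base) == (step * total)) and ((2 * base) == min(base, step)))) is true, then total=-8, then extra=0, then (idx=1), then extra=-8, then (idx=2), then extra=-16, then (idx=3), then extra=-24, then result=0, then (idx=-1), then result=8, then (idx=0), then result=8, then (idx=1), then result=8, then (idx=2), then result=8, then returns -96
verdict: not equivalent; witness: base=-4, step=-2


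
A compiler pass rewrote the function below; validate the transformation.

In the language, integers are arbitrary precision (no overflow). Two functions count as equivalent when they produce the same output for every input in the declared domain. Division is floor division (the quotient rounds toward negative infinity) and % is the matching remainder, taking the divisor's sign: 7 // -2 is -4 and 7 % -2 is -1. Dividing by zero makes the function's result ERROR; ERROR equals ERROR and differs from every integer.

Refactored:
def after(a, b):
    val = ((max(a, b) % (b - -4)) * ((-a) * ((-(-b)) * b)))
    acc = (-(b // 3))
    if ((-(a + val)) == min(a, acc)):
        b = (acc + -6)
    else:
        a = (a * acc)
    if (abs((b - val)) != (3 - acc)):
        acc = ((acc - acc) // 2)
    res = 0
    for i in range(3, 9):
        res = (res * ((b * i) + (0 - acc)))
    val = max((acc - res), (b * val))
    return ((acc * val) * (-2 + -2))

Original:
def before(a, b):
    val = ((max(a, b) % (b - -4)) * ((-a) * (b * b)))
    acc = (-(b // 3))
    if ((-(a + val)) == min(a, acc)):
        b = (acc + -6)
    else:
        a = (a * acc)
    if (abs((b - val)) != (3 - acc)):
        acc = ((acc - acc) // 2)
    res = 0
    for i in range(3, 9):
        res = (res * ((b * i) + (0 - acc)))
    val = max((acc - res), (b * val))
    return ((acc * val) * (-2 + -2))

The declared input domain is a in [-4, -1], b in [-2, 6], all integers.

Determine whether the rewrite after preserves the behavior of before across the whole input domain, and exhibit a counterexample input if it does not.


Behavior is preserved: although same computation, different form, the outputs never diverge.
Tracing a=-2, b=2: before: val becomes 16; next acc becomes 0; next ((-(a + val)) == min(a, acc)) evaluates to false; next a becomes 0; next (abs((b - val)) != (3 - acc)) evaluates to true; next acc becomes 0; next res becomes 0; next at i=3:; next res becomes 0; next at i=4:; next res becomes 0; next at i=5:; next res becomes 0; next at i=6:; next res becomes 0; next at i=7:; next res becomes 0; next at i=8:; next res becomes 0; next val becomes 32; next final value 0 | after: val becomes 16; next acc becomes 0; next ((-(a + val)) == min(a, acc)) evaluates to false; next a becomes 0; next (abs((b - val)) != (3 - acc)) evaluates to true; next acc becomes 0; next res becomes 0; next at i=3:; next res becomes 0; next at i=4:; next res becomes 0; next at i=5:; next res becomes 0; next at i=6:; next res becomes 0; next at i=7:; next res becomes 0; next at i=8:; next res becomes 0; next val becomes 32; next final value 0 — matching result 0.
Sweeping the whole domain (36 inputs) finds no disagreement.
verdict: equivalent


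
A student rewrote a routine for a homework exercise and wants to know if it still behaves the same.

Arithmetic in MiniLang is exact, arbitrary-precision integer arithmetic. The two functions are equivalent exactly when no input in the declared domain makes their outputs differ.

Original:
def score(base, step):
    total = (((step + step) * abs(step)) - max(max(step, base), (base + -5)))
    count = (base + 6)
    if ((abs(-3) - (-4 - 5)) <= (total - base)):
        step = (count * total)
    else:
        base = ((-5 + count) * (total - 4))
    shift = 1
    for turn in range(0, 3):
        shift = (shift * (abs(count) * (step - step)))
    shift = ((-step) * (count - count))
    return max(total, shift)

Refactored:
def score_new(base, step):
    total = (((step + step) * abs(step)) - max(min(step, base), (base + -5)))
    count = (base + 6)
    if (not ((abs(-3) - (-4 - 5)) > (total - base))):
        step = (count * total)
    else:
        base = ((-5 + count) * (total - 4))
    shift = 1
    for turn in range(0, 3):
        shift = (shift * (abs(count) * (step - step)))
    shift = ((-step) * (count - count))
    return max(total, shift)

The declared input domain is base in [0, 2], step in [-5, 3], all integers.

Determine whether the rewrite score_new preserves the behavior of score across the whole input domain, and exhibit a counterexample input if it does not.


Take base=0, step=1.
score: total := 1 | count := 6 | ((abs(-3) - (-4 - 5)) <= (total - base)): false | base := -3 | shift := 1 | iter turn=0: | shift := 0 | iter turn=1: | shift := 0 | iter turn=2: | shift := 0 | shift := 0 | result 1
score_new: total := 2 | count := 6 | (not ((abs(-3) - (-4 - 5)) > (total - base))): false | base := -2 | shift := 1 | iter turn=0: | shift := 0 | iter turn=1: | shift := 0 | iter turn=2: | shift := 0 | shift := 0 | result 2
1 vs 2 — the two versions disagree here.
verdict: not equivalent; witness: base=0, step=1


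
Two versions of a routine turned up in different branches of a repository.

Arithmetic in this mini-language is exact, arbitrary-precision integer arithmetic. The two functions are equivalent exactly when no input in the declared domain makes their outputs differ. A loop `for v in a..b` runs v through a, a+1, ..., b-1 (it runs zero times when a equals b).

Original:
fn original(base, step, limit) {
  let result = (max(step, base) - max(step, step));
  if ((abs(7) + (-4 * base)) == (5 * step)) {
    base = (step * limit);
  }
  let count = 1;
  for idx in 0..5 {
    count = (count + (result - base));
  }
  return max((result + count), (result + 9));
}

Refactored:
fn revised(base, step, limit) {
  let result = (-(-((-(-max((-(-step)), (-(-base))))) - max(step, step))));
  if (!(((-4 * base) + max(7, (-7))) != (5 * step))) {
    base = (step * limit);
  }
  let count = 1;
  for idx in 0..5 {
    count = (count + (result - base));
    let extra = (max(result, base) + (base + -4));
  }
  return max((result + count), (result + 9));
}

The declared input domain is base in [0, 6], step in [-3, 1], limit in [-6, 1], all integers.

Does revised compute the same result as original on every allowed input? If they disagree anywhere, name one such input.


Although constant usage differs, plus boolean connective usage differs, plus local variable names differ, plus comparison usage differs, plus arithmetic usage differs, plus min/max/abs usage differs, plus statement counts differ, 280/280 inputs agree.
verdict: equivalent


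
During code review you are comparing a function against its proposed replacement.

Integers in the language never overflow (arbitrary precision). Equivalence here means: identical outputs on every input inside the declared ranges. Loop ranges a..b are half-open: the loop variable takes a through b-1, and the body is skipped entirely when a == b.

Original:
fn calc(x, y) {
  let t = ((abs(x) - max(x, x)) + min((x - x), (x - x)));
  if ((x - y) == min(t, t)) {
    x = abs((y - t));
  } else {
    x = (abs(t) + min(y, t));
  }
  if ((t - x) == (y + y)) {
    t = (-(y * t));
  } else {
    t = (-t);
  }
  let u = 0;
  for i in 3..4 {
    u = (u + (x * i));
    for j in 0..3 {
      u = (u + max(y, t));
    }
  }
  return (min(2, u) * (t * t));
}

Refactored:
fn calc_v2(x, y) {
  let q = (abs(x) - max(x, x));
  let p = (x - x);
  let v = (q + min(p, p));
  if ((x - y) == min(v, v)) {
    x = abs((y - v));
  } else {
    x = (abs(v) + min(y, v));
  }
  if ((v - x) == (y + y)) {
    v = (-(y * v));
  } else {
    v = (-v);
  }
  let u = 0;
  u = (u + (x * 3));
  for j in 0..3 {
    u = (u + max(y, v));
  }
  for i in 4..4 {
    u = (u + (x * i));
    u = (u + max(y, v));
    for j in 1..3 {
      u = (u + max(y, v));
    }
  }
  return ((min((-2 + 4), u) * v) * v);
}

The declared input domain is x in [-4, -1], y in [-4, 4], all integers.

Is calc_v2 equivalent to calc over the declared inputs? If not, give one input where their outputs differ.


Differences: constant usage differs; arithmetic usage differs; local variable names differ; min/max/abs usage differs; loop structure differs; statement counts differ — yet all 36 inputs agree.
verdict: equivalent


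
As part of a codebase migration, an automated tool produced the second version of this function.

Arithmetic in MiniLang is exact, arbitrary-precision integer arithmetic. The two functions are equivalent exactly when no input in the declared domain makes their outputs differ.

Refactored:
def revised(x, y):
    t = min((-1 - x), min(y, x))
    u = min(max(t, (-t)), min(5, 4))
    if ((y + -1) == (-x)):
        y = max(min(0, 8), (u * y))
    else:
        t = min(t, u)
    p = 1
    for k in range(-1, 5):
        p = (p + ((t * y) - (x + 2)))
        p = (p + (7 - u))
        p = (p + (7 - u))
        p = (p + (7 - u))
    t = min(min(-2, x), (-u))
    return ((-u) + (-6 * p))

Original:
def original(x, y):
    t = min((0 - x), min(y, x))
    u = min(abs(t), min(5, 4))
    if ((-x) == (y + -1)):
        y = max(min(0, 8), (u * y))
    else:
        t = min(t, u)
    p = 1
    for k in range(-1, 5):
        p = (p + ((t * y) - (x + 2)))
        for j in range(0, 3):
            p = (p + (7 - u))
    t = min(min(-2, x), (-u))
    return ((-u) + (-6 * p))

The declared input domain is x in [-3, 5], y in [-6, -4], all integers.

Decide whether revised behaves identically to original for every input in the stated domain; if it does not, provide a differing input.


The rewrite breaks on x=4, y=-4, where the results are -694 and -838.
original: t becomes -4; next u becomes 4; next ((-x) == (y + -1)) evaluates to false; next t becomes -4; next p becomes 1; next at k=-1:; next p becomes 11; next at j=0:; next p becomes 14; next at j=1:; next p becomes 17; next at j=2:; next p becomes 20; next at k=0:; next p becomes 30; next at j=0:; next p becomes 33; next at j=1:; next p becomes 36; next at j=2:; next p becomes 39; next at k=1:; next p becomes 49; next at j=0:; next p becomes 52; next at j=1:; next p becomes 55; next at j=2:; next p becomes 58; next at k=2:; next p becomes 68; next at j=0:; next p becomes 71; next at j=1:; next p becomes 74; next at j=2:; next p becomes 77; next at k=3:; next p becomes 87; next at j=0:; next p becomes 90; next at j=1:; next p becomes 93; next at j=2:; next p becomes 96; next at k=4:; next p becomes 106; next at j=0:; next p becomes 109; next at j=1:; next p becomes 112; next at j=2:; next p becomes 115; next t becomes -4; next final value -694
revised: t becomes -5; next u becomes 4; next ((y + -1) == (-x)) evaluates to false; next t becomes -5; next p becomes 1; next at k=-1:; next p becomes 15; next p becomes 18; next p becomes 21; next p becomes 24; next at k=0:; next p becomes 38; next p becomes 41; next p becomes 44; next p becomes 47; next at k=1:; next p becomes 61; next p becomes 64; next p becomes 67; next p becomes 70; next at k=2:; next p becomes 84; next p becomes 87; next p becomes 90; next p becomes 93; next at k=3:; next p becomes 107; next p becomes 110; next p becomes 113; next p becomes 116; next at k=4:; next p becomes 130; next p becomes 133; next p becomes 136; next p becomes 139; next t becomes -4; next final value -838
verdict: not equivalent; witness: x=4, y=-4


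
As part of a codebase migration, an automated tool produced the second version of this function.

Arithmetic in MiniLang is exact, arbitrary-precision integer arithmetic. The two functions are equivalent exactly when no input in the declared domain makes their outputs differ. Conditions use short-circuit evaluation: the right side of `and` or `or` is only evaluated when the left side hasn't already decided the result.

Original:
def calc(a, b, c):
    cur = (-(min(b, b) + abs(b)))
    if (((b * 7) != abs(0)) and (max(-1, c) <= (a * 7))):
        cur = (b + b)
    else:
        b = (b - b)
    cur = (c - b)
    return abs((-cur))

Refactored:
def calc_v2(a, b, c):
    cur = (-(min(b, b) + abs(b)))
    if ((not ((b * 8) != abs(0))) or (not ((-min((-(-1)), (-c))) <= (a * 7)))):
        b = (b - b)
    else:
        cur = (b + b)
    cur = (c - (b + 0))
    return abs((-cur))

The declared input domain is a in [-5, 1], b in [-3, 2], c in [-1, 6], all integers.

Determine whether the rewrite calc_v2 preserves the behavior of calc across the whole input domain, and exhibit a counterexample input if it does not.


Equivalent. The edit looks behavioral (`7` became `8`), but over these ranges it never changes the outcome.
Sweeping the whole domain (336 inputs) finds no disagreement.
One worked example (a=0, b=-2, c=5) — calc: cur := 0 | (((b * 7) != abs(0)) and (max(-1, c) <= (a * 7))): false | b := 0 | cur := 5 | result 5; calc_v2: cur := 0 | ((not ((b * 8) != abs(0))) or (not ((-min((-(-1)), (-c))) <= (a * 7)))): true | b := 0 | cur := 5 | result 5; agreement on 5.
verdict: equivalent


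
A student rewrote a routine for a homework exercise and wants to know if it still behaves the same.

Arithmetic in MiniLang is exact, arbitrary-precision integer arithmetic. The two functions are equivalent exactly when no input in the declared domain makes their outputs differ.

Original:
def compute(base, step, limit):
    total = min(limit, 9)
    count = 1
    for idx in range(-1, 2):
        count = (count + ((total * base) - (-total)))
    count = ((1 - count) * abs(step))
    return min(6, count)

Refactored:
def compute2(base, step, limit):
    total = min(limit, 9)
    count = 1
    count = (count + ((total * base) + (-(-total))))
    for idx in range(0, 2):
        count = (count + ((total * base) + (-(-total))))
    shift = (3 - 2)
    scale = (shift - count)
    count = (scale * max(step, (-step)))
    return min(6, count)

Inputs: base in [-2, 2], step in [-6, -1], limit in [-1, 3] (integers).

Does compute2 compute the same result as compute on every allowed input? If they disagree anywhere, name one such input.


Side by side, the visible changes include: min/max/abs usage differs; also statement counts differ; also constant usage differs; also loop structure differs; also local variable names differ; also arithmetic usage differs.
One worked example (base=2, step=-6, limit=0) — compute: total = 0; count = 1; [idx=-1]; count = 1; [idx=0]; count = 1; [idx=1]; count = 1; count = 0; return 0; compute2: total = 0; count = 1; count = 1; [idx=0]; count = 1; [idx=1]; count = 1; shift = 1; scale = 0; count = 0; return 0; agreement on 0.
An exhaustive pass over the 150 declared inputs shows identical outputs.
verdict: equivalent


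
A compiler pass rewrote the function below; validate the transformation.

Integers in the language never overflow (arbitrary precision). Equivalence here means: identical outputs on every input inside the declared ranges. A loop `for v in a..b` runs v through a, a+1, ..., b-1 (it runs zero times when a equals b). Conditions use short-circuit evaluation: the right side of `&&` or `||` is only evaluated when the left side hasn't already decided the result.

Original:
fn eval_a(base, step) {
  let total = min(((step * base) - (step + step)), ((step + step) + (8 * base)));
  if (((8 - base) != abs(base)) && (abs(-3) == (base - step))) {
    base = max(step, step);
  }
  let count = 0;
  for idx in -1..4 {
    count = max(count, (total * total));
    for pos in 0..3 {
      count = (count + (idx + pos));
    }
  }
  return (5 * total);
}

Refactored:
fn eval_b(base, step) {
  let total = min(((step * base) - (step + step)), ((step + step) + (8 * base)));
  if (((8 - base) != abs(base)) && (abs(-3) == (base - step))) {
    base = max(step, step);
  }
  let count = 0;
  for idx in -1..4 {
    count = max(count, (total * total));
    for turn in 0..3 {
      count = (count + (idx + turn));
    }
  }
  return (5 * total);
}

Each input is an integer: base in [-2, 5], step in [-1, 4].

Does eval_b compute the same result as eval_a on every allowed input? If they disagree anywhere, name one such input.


The two versions differ — the changes include local variable names differ.
Tracing base=-2, step=4: eval_a: total=-16, then (((8 - base) != abs(base)) && (abs(-3) == (base - step))) is false, then count=0, then (idx=-1), then count=256, then (pos=0), then count=255, then (pos=1), then count=255, then (pos=2), then count=256, then (idx=0), then count=256, then (pos=0), then count=256, then (pos=1), then count=257, then (pos=2), then count=259, then (idx=1), then count=259, then (pos=0), then count=260, then (pos=1), then count=262, then (pos=2), then count=265, then (idx=2), then count=265, then (pos=0), then count=267, then (pos=1), then count=270, then (pos=2), then count=274, then (idx=3), then count=274, then (pos=0), then count=277, then (pos=1), then count=281, then (pos=2), then count=286, then returns -80 | eval_b: total=-16, then (((8 - base) != abs(base)) && (abs(-3) == (base - step))) is false, then count=0, then (idx=-1), then count=256, then (turn=0), then count=255, then (turn=1), then count=255, then (turn=2), then count=256, then (idx=0), then count=256, then (turn=0), then count=256, then (turn=1), then count=257, then (turn=2), then count=259, then (idx=1), then count=259, then (turn=0), then count=260, then (turn=1), then count=262, then (turn=2), then count=265, then (idx=2), then count=265, then (turn=0), then count=267, then (turn=1), then count=270, then (turn=2), then count=274, then (idx=3), then count=274, then (turn=0), then count=277, then (turn=1), then count=281, then (turn=2), then count=286, then returns -80 — matching result -80.
An exhaustive pass over the 48 declared inputs shows identical outputs.
verdict: equivalent


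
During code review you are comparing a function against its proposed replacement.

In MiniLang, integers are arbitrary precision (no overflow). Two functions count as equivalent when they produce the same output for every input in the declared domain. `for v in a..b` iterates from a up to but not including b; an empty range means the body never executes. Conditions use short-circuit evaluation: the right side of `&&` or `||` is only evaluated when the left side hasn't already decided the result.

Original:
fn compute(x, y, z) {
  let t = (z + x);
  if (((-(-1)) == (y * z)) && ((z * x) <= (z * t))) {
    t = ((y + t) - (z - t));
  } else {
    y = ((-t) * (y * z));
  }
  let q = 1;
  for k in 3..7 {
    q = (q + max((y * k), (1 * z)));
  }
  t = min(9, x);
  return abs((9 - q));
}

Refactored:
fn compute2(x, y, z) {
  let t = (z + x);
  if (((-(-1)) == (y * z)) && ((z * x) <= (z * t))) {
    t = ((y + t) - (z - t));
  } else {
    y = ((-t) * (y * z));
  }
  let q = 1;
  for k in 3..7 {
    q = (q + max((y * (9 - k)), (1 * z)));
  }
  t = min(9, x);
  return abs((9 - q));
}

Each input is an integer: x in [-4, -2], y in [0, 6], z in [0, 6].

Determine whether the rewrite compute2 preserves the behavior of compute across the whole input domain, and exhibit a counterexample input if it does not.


The two versions differ — the changes include arithmetic usage differs, plus constant usage differs.
Spot check at x=-3, y=3, z=0 — compute: t = -3; (((-(-1)) == (y * z)) && ((z * x) <= (z * t))) -> false; y = 0; q = 1; [k=3]; q = 1; [k=4]; q = 1; [k=5]; q = 1; [k=6]; q = 1; t = -3; return 8. compute2: t = -3; (((-(-1)) == (y * z)) && ((z * x) <= (z * t))) -> false; y = 0; q = 1; [k=3]; q = 1; [k=4]; q = 1; [k=5]; q = 1; [k=6]; q = 1; t = -3; return 8. Both give 8.
An exhaustive pass over the 147 declared inputs shows identical outputs.
verdict: equivalent


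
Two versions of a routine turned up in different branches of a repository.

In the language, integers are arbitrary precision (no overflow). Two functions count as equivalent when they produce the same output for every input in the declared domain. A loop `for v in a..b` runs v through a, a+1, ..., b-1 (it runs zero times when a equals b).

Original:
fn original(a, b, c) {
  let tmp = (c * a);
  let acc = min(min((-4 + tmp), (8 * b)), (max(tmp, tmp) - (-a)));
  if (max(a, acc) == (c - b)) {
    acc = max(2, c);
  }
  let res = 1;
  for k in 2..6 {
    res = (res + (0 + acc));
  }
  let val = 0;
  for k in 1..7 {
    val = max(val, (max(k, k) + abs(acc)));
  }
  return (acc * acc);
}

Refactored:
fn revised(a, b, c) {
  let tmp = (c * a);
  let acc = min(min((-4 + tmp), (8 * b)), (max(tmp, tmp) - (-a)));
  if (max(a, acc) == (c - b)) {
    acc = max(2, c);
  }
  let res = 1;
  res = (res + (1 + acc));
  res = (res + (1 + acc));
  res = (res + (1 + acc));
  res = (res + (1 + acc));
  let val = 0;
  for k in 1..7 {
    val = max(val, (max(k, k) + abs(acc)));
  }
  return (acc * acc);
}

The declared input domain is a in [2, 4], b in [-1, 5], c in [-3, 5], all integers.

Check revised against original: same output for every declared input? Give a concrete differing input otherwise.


Equivalent. The suspicious edit (`0` became `1`) never changes the result for any input inside the declared domain.
An exhaustive pass over the 189 declared inputs shows identical outputs.
One worked example (a=3, b=3, c=0) — original: tmp=0, then acc=-4, then (max(a, acc) == (c - b)) is false, then res=1, then (k=2), then res=-3, then (k=3), then res=-7, then (k=4), then res=-11, then (k=5), then res=-15, then val=0, then (k=1), then val=5, then (k=2), then val=6, then (k=3), then val=7, then (k=4), then val=8, then (k=5), then val=9, then (k=6), then val=10, then returns 16; revised: tmp=0, then acc=-4, then (max(a, acc) == (c - b)) is false, then res=1, then res=-2, then res=-5, then res=-8, then res=-11, then val=0, then (k=1), then val=5, then (k=2), then val=6, then (k=3), then val=7, then (k=4), then val=8, then (k=5), then val=9, then (k=6), then val=10, then returns 16; agreement on 16.
verdict: equivalent


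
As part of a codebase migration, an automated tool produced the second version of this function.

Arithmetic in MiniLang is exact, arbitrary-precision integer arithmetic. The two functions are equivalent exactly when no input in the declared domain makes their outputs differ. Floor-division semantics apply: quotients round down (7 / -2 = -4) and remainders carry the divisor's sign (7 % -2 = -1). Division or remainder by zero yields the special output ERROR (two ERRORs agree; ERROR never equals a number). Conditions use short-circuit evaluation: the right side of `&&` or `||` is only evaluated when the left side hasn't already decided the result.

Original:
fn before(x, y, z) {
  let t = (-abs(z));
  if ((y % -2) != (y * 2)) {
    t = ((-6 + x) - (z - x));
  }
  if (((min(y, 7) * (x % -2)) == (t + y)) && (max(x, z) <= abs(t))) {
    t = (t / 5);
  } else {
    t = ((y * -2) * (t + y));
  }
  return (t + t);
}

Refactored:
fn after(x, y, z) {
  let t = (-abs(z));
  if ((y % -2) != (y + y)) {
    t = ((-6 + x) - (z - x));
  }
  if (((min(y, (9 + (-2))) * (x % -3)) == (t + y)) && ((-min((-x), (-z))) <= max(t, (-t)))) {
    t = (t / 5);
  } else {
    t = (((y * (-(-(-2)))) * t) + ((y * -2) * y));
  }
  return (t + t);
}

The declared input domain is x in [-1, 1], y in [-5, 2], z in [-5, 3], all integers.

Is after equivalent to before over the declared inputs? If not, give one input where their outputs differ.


There is a counterexample at x=1, y=1, z=-2: -2 on one side, 4 on the other.
before: t := -2 | ((y % -2) != (y * 2)): true | t := -2 | (((min(y, 7) * (x % -2)) == (t + y)) && (max(x, z) <= abs(t))): true | t := -1 | result -2
after: t := -2 | ((y % -2) != (y + y)): true | t := -2 | (((min(y, (9 + (-2))) * (x % -3)) == (t + y)) && ((-min((-x), (-z))) <= max(t, (-t)))): false | t := 2 | result 4
verdict: not equivalent; witness: x=1, y=1, z=-2


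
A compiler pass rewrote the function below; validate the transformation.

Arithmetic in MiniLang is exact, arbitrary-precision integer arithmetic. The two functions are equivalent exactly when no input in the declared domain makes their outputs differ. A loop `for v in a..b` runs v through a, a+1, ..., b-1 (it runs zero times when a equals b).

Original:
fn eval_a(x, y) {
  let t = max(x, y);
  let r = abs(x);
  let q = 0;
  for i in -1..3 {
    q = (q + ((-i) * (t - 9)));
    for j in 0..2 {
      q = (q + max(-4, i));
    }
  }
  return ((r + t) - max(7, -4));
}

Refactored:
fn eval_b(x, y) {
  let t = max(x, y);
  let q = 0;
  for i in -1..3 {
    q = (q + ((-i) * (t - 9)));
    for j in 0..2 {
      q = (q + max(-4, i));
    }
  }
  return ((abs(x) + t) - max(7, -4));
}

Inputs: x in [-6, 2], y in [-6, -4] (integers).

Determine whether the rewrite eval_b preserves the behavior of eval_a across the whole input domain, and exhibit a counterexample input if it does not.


Behavior is preserved: although statement counts differ, plus local variable names differ, the outputs never diverge.
Tracing x=-4, y=-5: eval_a: t := -4 | r := 4 | q := 0 | iter i=-1: | q := -13 | iter j=0: | q := -14 | iter j=1: | q := -15 | iter i=0: | q := -15 | iter j=0: | q := -15 | iter j=1: | q := -15 | iter i=1: | q := -2 | iter j=0: | q := -1 | iter j=1: | q := 0 | iter i=2: | q := 26 | iter j=0: | q := 28 | iter j=1: | q := 30 | result -7 | eval_b: t := -4 | q := 0 | iter i=-1: | q := -13 | iter j=0: | q := -14 | iter j=1: | q := -15 | iter i=0: | q := -15 | iter j=0: | q := -15 | iter j=1: | q := -15 | iter i=1: | q := -2 | iter j=0: | q := -1 | iter j=1: | q := 0 | iter i=2: | q := 26 | iter j=0: | q := 28 | iter j=1: | q := 30 | result -7 — matching result -7.
Every one of the 27 inputs gives matching results.
verdict: equivalent
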